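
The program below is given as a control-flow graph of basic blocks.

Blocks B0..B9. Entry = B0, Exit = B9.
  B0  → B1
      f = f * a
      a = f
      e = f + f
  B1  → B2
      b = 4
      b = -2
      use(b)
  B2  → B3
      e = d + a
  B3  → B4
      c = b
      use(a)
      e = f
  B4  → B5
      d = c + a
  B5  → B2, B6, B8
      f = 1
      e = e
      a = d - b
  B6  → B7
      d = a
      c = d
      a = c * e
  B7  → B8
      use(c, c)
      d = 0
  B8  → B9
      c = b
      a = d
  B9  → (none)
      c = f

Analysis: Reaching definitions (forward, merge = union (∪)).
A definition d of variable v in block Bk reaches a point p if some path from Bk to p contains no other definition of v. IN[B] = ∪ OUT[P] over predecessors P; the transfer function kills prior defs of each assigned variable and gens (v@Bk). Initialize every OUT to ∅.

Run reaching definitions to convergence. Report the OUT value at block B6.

Per-block solution:
  B0:  IN={}  OUT={a@B0, e@B0, f@B0}
  B1:  IN={a@B0, e@B0, f@B0}  OUT={a@B0, b@B1, e@B0, f@B0}
  B2:  IN={a@B0, a@B5, b@B1, c@B3, d@B4, e@B0, e@B5, f@B0, f@B5}  OUT={a@B0, a@B5, b@B1, c@B3, d@B4, e@B2, f@B0, f@B5}
  B3:  IN={a@B0, a@B5, b@B1, c@B3, d@B4, e@B2, f@B0, f@B5}  OUT={a@B0, a@B5, b@B1, c@B3, d@B4, e@B3, f@B0, f@B5}
  B4:  IN={a@B0, a@B5, b@B1, c@B3, d@B4, e@B3, f@B0, f@B5}  OUT={a@B0, a@B5, b@B1, c@B3, d@B4, e@B3, f@B0, f@B5}
  B5:  IN={a@B0, a@B5, b@B1, c@B3, d@B4, e@B3, f@B0, f@B5}  OUT={a@B5, b@B1, c@B3, d@B4, e@B5, f@B5}
  B6:  IN={a@B5, b@B1, c@B3, d@B4, e@B5, f@B5}  OUT={a@B6, b@B1, c@B6, d@B6, e@B5, f@B5}
  B7:  IN={a@B6, b@B1, c@B6, d@B6, e@B5, f@B5}  OUT={a@B6, b@B1, c@B6, d@B7, e@B5, f@B5}
  B8:  IN={a@B5, a@B6, b@B1, c@B3, c@B6, d@B4, d@B7, e@B5, f@B5}  OUT={a@B8, b@B1, c@B8, d@B4, d@B7, e@B5, f@B5}
  B9:  IN={a@B8, b@B1, c@B8, d@B4, d@B7, e@B5, f@B5}  OUT={a@B8, b@B1, c@B9, d@B4, d@B7, e@B5, f@B5}

Merge at B6: IN[B6] = OUT[B5] = {a@B5, b@B1, c@B3, d@B4, e@B5, f@B5}
Applying B6's transfer function to that IN value gives OUT[B6] (row B6 above).

Answer: {a@B6, b@B1, c@B6, d@B6, e@B5, f@B5}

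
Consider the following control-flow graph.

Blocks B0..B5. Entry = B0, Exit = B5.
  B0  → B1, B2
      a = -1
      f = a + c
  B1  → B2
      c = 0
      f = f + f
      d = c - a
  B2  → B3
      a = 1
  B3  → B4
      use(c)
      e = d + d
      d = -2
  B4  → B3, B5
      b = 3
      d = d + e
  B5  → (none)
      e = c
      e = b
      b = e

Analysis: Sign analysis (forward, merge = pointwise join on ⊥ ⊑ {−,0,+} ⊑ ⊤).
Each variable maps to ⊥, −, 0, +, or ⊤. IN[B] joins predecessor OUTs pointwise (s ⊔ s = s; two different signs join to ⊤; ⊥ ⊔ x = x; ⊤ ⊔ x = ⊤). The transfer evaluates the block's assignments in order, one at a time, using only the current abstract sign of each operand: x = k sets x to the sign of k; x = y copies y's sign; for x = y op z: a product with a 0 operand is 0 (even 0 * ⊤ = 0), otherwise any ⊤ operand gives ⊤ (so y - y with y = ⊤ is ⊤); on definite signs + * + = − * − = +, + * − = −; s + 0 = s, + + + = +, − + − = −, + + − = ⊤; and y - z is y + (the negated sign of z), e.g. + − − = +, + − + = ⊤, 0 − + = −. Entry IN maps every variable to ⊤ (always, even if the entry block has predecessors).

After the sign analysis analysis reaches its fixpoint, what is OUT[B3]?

Answer: {a: +, b: ⊤, c: ⊤, d: -, e: ⊤, f: ⊤}

Working:
Fixpoint table:
  B0: | IN=(all ⊤) | OUT={a:-; rest ⊤}
  B1: | IN={a:-; rest ⊤} | OUT={a:-, c:0, d:+; rest ⊤}
  B2: | IN={a:-; rest ⊤} | OUT={a:+; rest ⊤}
  B3: | IN={a:+; rest ⊤} | OUT={a:+, d:-; rest ⊤}
  B4: | IN={a:+, d:-; rest ⊤} | OUT={a:+, b:+; rest ⊤}
  B5: | IN={a:+, b:+; rest ⊤} | OUT={a:+, b:+, e:+; rest ⊤}

Merge at B3: IN[B3] = OUT[B2] ⊔ OUT[B4] = {a: +, b: ⊤, c: ⊤, d: ⊤, e: ⊤, f: ⊤}
Applying B3's transfer function to that IN value gives OUT[B3] (row B3 above).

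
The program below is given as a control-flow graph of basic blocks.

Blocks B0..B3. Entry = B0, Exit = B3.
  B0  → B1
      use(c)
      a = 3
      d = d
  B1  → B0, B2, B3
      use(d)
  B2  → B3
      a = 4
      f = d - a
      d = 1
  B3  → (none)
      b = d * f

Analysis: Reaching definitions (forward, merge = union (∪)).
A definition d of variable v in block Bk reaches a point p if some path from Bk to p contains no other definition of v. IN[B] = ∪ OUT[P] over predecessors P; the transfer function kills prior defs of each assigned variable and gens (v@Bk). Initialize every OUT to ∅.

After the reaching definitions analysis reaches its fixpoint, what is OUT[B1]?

Converged values:
  B0:   IN={a@B0, d@B0}   OUT={a@B0, d@B0}
  B1:   IN={a@B0, d@B0}   OUT={a@B0, d@B0}
  B2:   IN={a@B0, d@B0}   OUT={a@B2, d@B2, f@B2}
  B3:   IN={a@B0, a@B2, d@B0, d@B2, f@B2}   OUT={a@B0, a@B2, b@B3, d@B0, d@B2, f@B2}

Merge at B1: IN[B1] = OUT[B0] = {a@B0, d@B0}
Applying B1's transfer function to that IN value gives OUT[B1] (row B1 above).

Answer: {a@B0, d@B0}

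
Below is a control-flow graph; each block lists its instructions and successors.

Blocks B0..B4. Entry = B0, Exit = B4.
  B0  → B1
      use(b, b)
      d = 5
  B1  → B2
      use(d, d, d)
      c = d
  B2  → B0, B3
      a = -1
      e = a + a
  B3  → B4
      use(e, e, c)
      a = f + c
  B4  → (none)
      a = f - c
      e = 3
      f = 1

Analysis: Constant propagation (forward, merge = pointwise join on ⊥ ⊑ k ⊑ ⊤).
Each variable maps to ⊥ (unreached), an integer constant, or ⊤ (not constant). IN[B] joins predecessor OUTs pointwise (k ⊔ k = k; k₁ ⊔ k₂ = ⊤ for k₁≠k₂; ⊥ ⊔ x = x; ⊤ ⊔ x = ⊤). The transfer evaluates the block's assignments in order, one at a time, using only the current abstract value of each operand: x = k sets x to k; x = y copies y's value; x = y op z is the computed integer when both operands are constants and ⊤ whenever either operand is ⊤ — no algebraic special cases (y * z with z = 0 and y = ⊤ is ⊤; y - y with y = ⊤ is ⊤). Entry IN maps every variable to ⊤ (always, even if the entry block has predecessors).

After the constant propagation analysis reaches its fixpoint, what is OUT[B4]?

Per-block solution:
  B0:  IN=(all ⊤)  OUT={d:5; rest ⊤}
  B1:  IN={d:5; rest ⊤}  OUT={c:5, d:5; rest ⊤}
  B2:  IN={c:5, d:5; rest ⊤}  OUT={a:-1, c:5, d:5, e:-2; rest ⊤}
  B3:  IN={a:-1, c:5, d:5, e:-2; rest ⊤}  OUT={c:5, d:5, e:-2; rest ⊤}
  B4:  IN={c:5, d:5, e:-2; rest ⊤}  OUT={c:5, d:5, e:3, f:1; rest ⊤}

Merge at B4: IN[B4] = OUT[B3] = {a: ⊤, b: ⊤, c: 5, d: 5, e: -2, f: ⊤}
Applying B4's transfer function to that IN value gives OUT[B4] (row B4 above).

Answer: {a: ⊤, b: ⊤, c: 5, d: 5, e: 3, f: 1}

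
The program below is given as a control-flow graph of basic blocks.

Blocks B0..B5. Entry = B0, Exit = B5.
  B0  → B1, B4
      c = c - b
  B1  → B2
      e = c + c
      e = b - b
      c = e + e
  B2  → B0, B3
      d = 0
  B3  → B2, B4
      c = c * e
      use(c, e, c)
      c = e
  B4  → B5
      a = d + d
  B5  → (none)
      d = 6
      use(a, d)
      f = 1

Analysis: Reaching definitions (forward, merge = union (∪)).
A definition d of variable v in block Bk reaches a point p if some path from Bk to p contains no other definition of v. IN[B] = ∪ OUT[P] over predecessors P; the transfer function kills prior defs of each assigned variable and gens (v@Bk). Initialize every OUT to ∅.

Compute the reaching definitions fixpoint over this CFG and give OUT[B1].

Answer: {c@B1, d@B2, e@B1}

Derivation:
Per-block solution:
  B0: | IN={c@B1, c@B3, d@B2, e@B1} | OUT={c@B0, d@B2, e@B1}
  B1: | IN={c@B0, d@B2, e@B1} | OUT={c@B1, d@B2, e@B1}
  B2: | IN={c@B1, c@B3, d@B2, e@B1} | OUT={c@B1, c@B3, d@B2, e@B1}
  B3: | IN={c@B1, c@B3, d@B2, e@B1} | OUT={c@B3, d@B2, e@B1}
  B4: | IN={c@B0, c@B3, d@B2, e@B1} | OUT={a@B4, c@B0, c@B3, d@B2, e@B1}
  B5: | IN={a@B4, c@B0, c@B3, d@B2, e@B1} | OUT={a@B4, c@B0, c@B3, d@B5, e@B1, f@B5}

Merge at B1: IN[B1] = OUT[B0] = {c@B0, d@B2, e@B1}
Applying B1's transfer function to that IN value gives OUT[B1] (row B1 above).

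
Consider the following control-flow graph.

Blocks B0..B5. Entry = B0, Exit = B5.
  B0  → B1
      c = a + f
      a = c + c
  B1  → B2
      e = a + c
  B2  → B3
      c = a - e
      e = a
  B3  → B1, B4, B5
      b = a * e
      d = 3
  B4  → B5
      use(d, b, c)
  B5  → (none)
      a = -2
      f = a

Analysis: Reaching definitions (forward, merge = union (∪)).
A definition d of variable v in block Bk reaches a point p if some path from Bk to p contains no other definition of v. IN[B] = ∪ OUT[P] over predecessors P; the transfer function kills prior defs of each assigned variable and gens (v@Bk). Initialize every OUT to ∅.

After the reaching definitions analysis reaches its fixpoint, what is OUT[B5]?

Converged values:
  B0: | IN={} | OUT={a@B0, c@B0}
  B1: | IN={a@B0, b@B3, c@B0, c@B2, d@B3, e@B2} | OUT={a@B0, b@B3, c@B0, c@B2, d@B3, e@B1}
  B2: | IN={a@B0, b@B3, c@B0, c@B2, d@B3, e@B1} | OUT={a@B0, b@B3, c@B2, d@B3, e@B2}
  B3: | IN={a@B0, b@B3, c@B2, d@B3, e@B2} | OUT={a@B0, b@B3, c@B2, d@B3, e@B2}
  B4: | IN={a@B0, b@B3, c@B2, d@B3, e@B2} | OUT={a@B0, b@B3, c@B2, d@B3, e@B2}
  B5: | IN={a@B0, b@B3, c@B2, d@B3, e@B2} | OUT={a@B5, b@B3, c@B2, d@B3, e@B2, f@B5}

Merge at B5: IN[B5] = OUT[B3] ⊔ OUT[B4] = {a@B0, b@B3, c@B2, d@B3, e@B2}
Applying B5's transfer function to that IN value gives OUT[B5] (row B5 above).

Answer: {a@B5, b@B3, c@B2, d@B3, e@B2, f@B5}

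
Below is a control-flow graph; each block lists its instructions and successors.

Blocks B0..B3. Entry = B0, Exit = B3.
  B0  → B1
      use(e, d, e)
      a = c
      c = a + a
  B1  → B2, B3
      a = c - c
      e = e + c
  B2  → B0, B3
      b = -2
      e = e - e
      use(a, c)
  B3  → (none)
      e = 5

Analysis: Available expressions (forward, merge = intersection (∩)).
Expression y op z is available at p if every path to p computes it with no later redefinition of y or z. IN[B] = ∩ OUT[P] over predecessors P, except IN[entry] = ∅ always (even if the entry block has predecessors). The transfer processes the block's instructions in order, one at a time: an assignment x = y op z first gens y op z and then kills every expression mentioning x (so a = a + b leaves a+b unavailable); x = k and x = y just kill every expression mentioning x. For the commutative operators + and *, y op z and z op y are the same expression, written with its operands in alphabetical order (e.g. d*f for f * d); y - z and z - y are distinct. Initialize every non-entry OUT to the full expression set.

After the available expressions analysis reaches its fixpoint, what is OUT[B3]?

Fixpoint table:
  B0:   IN={}   OUT={a+a}
  B1:   IN={a+a}   OUT={c-c}
  B2:   IN={c-c}   OUT={c-c}
  B3:   IN={c-c}   OUT={c-c}

Merge at B3: IN[B3] = OUT[B1] ∩ OUT[B2] = {c-c}
Applying B3's transfer function to that IN value gives OUT[B3] (row B3 above).

Answer: {c-c}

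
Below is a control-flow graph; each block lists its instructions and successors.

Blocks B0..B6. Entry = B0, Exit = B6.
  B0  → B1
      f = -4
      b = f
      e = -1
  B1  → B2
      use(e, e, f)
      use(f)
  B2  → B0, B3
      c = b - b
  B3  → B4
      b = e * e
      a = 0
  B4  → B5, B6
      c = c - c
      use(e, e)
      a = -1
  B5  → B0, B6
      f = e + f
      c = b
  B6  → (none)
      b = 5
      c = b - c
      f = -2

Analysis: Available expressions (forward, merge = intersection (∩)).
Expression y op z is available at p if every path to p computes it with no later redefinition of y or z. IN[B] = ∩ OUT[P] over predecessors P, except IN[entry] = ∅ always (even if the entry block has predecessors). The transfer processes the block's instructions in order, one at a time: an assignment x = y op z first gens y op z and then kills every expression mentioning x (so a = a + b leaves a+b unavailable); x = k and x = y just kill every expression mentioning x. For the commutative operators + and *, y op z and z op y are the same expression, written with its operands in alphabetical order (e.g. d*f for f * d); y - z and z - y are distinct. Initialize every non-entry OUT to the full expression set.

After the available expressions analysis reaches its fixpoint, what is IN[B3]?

Fixpoint table:
  B0: | IN={} | OUT={}
  B1: | IN={} | OUT={}
  B2: | IN={} | OUT={b-b}
  B3: | IN={b-b} | OUT={e*e}
  B4: | IN={e*e} | OUT={e*e}
  B5: | IN={e*e} | OUT={e*e}
  B6: | IN={e*e} | OUT={e*e}

Merge at B3: IN[B3] = OUT[B2] = {b-b}

Answer: {b-b}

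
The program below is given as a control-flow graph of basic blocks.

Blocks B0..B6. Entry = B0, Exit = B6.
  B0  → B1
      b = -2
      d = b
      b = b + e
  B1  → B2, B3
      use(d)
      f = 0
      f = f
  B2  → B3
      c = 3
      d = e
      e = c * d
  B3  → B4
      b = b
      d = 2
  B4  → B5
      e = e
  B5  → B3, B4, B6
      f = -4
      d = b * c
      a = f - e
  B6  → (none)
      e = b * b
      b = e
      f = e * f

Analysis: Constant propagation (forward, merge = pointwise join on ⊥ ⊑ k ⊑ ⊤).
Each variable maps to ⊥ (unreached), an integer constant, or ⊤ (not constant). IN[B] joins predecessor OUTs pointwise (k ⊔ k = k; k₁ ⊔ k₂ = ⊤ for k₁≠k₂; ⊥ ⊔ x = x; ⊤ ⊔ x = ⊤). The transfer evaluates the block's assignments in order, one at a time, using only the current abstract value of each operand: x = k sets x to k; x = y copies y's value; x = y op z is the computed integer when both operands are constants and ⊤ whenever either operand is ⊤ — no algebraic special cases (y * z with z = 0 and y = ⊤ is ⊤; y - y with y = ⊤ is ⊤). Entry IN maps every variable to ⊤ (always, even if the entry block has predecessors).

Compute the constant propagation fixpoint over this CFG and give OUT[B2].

Answer: {a: ⊤, b: ⊤, c: 3, d: ⊤, e: ⊤, f: 0}

Working:
Fixpoint table:
  B0: | IN=(all ⊤) | OUT={d:-2; rest ⊤}
  B1: | IN={d:-2; rest ⊤} | OUT={d:-2, f:0; rest ⊤}
  B2: | IN={d:-2, f:0; rest ⊤} | OUT={c:3, f:0; rest ⊤}
  B3: | IN=(all ⊤) | OUT={d:2; rest ⊤}
  B4: | IN=(all ⊤) | OUT=(all ⊤)
  B5: | IN=(all ⊤) | OUT={f:-4; rest ⊤}
  B6: | IN={f:-4; rest ⊤} | OUT=(all ⊤)

Merge at B2: IN[B2] = OUT[B1] = {a: ⊤, b: ⊤, c: ⊤, d: -2, e: ⊤, f: 0}
Applying B2's transfer function to that IN value gives OUT[B2] (row B2 above).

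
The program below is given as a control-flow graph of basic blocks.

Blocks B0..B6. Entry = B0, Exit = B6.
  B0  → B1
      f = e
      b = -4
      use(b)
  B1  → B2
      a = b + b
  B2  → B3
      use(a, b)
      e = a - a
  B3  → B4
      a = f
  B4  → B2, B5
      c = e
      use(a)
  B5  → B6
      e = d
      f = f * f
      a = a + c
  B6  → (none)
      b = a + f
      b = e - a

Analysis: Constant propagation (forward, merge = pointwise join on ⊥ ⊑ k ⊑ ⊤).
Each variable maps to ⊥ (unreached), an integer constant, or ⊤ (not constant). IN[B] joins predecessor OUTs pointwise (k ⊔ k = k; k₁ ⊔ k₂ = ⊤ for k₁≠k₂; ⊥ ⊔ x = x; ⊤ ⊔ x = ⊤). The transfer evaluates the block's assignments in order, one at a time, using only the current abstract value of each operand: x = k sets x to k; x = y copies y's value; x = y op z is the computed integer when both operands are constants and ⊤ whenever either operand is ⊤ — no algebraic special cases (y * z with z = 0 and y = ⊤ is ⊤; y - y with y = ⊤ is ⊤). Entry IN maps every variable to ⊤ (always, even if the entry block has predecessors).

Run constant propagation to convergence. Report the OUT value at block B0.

Answer: {a: ⊤, b: -4, c: ⊤, d: ⊤, e: ⊤, f: ⊤}

Derivation:
Fixpoint table:
  B0:   IN=(all ⊤)   OUT={b:-4; rest ⊤}
  B1:   IN={b:-4; rest ⊤}   OUT={a:-8, b:-4; rest ⊤}
  B2:   IN={b:-4; rest ⊤}   OUT={b:-4; rest ⊤}
  B3:   IN={b:-4; rest ⊤}   OUT={b:-4; rest ⊤}
  B4:   IN={b:-4; rest ⊤}   OUT={b:-4; rest ⊤}
  B5:   IN={b:-4; rest ⊤}   OUT={b:-4; rest ⊤}
  B6:   IN={b:-4; rest ⊤}   OUT=(all ⊤)

B0 is the boundary node: IN[B0] = {a: ⊤, b: ⊤, c: ⊤, d: ⊤, e: ⊤, f: ⊤}
Applying B0's transfer function to that IN value gives OUT[B0] (row B0 above).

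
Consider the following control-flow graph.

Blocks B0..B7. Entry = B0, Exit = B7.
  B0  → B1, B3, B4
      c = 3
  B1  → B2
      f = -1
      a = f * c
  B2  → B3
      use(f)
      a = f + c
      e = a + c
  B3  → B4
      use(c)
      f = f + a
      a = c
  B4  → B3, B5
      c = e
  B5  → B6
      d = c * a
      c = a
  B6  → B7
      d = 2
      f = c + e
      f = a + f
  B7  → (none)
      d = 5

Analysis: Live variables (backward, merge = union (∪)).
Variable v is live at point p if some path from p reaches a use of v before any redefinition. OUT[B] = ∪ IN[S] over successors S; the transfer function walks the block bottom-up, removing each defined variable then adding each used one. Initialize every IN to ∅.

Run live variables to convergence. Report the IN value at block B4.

Per-block solution:
  B0:  IN={a, e, f}  OUT={a, c, e, f}
  B1:  IN={c}  OUT={c, f}
  B2:  IN={c, f}  OUT={a, c, e, f}
  B3:  IN={a, c, e, f}  OUT={a, e, f}
  B4:  IN={a, e, f}  OUT={a, c, e, f}
  B5:  IN={a, c, e}  OUT={a, c, e}
  B6:  IN={a, c, e}  OUT={}
  B7:  IN={}  OUT={}

Merge at B4: OUT[B4] = IN[B3] ⊔ IN[B5] = {a, c, e, f}
Applying B4's transfer function to that OUT value gives IN[B4] (row B4 above).

Answer: {a, e, f}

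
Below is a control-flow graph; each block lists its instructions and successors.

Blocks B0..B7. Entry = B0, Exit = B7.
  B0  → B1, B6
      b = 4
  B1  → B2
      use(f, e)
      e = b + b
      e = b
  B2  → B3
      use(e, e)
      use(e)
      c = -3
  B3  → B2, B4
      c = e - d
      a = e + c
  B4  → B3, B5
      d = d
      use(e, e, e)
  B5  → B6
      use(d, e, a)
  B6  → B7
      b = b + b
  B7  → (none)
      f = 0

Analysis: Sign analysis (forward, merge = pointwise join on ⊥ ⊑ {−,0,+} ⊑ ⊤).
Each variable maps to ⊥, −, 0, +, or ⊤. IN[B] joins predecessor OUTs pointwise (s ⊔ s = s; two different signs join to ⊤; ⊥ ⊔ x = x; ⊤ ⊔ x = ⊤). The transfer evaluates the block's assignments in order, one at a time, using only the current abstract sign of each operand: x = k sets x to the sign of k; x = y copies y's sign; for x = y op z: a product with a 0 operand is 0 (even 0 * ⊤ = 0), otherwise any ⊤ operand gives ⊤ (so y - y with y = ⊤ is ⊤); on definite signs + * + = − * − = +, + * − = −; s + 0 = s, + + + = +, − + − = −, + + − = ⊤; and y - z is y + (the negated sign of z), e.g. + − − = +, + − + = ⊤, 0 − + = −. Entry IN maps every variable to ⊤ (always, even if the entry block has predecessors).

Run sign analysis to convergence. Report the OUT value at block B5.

Answer: {a: ⊤, b: +, c: ⊤, d: ⊤, e: +, f: ⊤}

Working:
Converged values:
  B0:  IN=(all ⊤)  OUT={b:+; rest ⊤}
  B1:  IN={b:+; rest ⊤}  OUT={b:+, e:+; rest ⊤}
  B2:  IN={b:+, e:+; rest ⊤}  OUT={b:+, c:-, e:+; rest ⊤}
  B3:  IN={b:+, e:+; rest ⊤}  OUT={b:+, e:+; rest ⊤}
  B4:  IN={b:+, e:+; rest ⊤}  OUT={b:+, e:+; rest ⊤}
  B5:  IN={b:+, e:+; rest ⊤}  OUT={b:+, e:+; rest ⊤}
  B6:  IN={b:+; rest ⊤}  OUT={b:+; rest ⊤}
  B7:  IN={b:+; rest ⊤}  OUT={b:+, f:0; rest ⊤}

Merge at B5: IN[B5] = OUT[B4] = {a: ⊤, b: +, c: ⊤, d: ⊤, e: +, f: ⊤}
Applying B5's transfer function to that IN value gives OUT[B5] (row B5 above).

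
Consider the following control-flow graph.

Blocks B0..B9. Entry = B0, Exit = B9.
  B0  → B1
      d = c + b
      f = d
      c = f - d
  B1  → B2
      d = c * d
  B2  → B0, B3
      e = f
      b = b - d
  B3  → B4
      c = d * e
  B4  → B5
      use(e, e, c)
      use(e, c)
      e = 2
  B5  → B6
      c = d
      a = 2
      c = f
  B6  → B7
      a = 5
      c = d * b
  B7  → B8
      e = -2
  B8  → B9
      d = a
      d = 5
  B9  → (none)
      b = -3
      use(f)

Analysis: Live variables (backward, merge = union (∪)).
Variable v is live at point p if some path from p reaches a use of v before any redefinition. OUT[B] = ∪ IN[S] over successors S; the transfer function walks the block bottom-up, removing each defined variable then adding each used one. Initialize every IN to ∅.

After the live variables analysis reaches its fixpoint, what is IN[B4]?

Converged values:
  B0:  IN={b, c}  OUT={b, c, d, f}
  B1:  IN={b, c, d, f}  OUT={b, c, d, f}
  B2:  IN={b, c, d, f}  OUT={b, c, d, e, f}
  B3:  IN={b, d, e, f}  OUT={b, c, d, e, f}
  B4:  IN={b, c, d, e, f}  OUT={b, d, f}
  B5:  IN={b, d, f}  OUT={b, d, f}
  B6:  IN={b, d, f}  OUT={a, f}
  B7:  IN={a, f}  OUT={a, f}
  B8:  IN={a, f}  OUT={f}
  B9:  IN={f}  OUT={}

Merge at B4: OUT[B4] = IN[B5] = {b, d, f}
Applying B4's transfer function to that OUT value gives IN[B4] (row B4 above).

Answer: {b, c, d, e, f}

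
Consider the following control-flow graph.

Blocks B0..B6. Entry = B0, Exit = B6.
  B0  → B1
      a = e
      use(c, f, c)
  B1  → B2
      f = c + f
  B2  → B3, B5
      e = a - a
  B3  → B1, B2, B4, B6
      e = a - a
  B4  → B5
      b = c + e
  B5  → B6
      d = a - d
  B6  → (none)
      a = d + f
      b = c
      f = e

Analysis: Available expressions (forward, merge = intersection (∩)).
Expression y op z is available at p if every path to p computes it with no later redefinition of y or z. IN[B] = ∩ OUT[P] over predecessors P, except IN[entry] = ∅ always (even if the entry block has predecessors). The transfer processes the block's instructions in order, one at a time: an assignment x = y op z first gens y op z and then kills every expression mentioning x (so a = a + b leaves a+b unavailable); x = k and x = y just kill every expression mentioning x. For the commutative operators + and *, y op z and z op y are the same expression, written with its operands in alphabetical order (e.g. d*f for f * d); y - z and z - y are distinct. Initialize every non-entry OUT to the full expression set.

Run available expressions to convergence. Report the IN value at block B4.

Fixpoint table:
  B0:   IN={}   OUT={}
  B1:   IN={}   OUT={}
  B2:   IN={}   OUT={a-a}
  B3:   IN={a-a}   OUT={a-a}
  B4:   IN={a-a}   OUT={a-a, c+e}
  B5:   IN={a-a}   OUT={a-a}
  B6:   IN={a-a}   OUT={}

Merge at B4: IN[B4] = OUT[B3] = {a-a}

Answer: {a-a}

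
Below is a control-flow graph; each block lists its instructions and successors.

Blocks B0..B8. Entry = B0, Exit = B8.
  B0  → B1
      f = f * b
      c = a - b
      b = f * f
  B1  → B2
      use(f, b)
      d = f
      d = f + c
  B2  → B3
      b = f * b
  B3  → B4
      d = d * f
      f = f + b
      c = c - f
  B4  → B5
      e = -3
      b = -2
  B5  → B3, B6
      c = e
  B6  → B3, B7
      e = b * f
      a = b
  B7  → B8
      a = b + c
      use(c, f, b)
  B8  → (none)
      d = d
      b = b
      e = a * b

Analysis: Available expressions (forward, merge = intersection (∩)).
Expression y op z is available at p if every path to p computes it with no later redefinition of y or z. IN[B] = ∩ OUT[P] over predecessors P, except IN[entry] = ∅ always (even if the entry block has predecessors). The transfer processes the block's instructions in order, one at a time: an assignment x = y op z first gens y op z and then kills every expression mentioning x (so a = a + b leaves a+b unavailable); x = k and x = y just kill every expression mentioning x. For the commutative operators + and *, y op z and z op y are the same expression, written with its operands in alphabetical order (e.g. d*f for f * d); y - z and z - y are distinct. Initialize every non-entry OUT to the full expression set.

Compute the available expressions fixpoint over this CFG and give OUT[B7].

Converged values:
  B0:   IN={}   OUT={f*f}
  B1:   IN={f*f}   OUT={c+f, f*f}
  B2:   IN={c+f, f*f}   OUT={c+f, f*f}
  B3:   IN={}   OUT={}
  B4:   IN={}   OUT={}
  B5:   IN={}   OUT={}
  B6:   IN={}   OUT={b*f}
  B7:   IN={b*f}   OUT={b*f, b+c}
  B8:   IN={b*f, b+c}   OUT={a*b}

Merge at B7: IN[B7] = OUT[B6] = {b*f}
Applying B7's transfer function to that IN value gives OUT[B7] (row B7 above).

Answer: {b*f, b+c}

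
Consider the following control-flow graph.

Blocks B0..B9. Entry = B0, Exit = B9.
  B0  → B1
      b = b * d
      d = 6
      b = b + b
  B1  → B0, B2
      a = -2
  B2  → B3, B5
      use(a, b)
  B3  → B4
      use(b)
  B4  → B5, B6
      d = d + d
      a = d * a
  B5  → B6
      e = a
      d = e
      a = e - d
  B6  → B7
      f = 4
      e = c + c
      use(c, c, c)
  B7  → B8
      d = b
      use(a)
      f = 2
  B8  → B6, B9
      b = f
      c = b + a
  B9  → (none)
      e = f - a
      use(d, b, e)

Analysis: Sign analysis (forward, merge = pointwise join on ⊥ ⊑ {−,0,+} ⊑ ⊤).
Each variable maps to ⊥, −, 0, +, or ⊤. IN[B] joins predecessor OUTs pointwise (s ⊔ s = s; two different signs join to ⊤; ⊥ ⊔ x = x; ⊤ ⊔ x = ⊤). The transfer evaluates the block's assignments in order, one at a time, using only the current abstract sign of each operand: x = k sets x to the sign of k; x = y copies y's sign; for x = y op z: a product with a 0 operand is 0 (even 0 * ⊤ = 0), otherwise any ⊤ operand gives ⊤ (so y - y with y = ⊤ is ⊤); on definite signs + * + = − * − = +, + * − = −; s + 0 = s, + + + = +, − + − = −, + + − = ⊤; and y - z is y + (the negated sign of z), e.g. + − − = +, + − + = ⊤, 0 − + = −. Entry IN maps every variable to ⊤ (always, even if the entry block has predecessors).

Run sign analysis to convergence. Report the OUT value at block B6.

Per-block solution:
  B0: | IN=(all ⊤) | OUT={d:+; rest ⊤}
  B1: | IN={d:+; rest ⊤} | OUT={a:-, d:+; rest ⊤}
  B2: | IN={a:-, d:+; rest ⊤} | OUT={a:-, d:+; rest ⊤}
  B3: | IN={a:-, d:+; rest ⊤} | OUT={a:-, d:+; rest ⊤}
  B4: | IN={a:-, d:+; rest ⊤} | OUT={a:-, d:+; rest ⊤}
  B5: | IN={a:-, d:+; rest ⊤} | OUT={d:-, e:-; rest ⊤}
  B6: | IN=(all ⊤) | OUT={f:+; rest ⊤}
  B7: | IN={f:+; rest ⊤} | OUT={f:+; rest ⊤}
  B8: | IN={f:+; rest ⊤} | OUT={b:+, f:+; rest ⊤}
  B9: | IN={b:+, f:+; rest ⊤} | OUT={b:+, f:+; rest ⊤}

Merge at B6: IN[B6] = OUT[B4] ⊔ OUT[B5] ⊔ OUT[B8] = {a: ⊤, b: ⊤, c: ⊤, d: ⊤, e: ⊤, f: ⊤}
Applying B6's transfer function to that IN value gives OUT[B6] (row B6 above).

Answer: {a: ⊤, b: ⊤, c: ⊤, d: ⊤, e: ⊤, f: +}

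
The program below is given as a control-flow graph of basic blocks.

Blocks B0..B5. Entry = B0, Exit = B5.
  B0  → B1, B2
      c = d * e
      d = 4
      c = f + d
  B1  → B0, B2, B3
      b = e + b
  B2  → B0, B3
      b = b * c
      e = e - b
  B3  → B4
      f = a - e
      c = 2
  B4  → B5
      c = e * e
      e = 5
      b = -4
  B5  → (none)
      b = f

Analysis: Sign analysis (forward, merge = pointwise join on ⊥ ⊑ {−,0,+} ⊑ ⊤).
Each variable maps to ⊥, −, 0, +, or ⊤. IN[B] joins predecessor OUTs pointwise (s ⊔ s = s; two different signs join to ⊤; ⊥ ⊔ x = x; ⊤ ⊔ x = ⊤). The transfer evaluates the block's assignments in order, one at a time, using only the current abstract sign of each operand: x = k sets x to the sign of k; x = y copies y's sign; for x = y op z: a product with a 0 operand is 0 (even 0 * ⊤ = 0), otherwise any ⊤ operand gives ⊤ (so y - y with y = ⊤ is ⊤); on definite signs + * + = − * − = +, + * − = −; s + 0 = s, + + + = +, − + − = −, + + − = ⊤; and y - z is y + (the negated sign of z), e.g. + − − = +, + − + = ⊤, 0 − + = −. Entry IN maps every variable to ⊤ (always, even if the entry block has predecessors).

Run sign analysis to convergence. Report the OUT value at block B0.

Converged values:
  B0:   IN=(all ⊤)   OUT={d:+; rest ⊤}
  B1:   IN={d:+; rest ⊤}   OUT={d:+; rest ⊤}
  B2:   IN={d:+; rest ⊤}   OUT={d:+; rest ⊤}
  B3:   IN={d:+; rest ⊤}   OUT={c:+, d:+; rest ⊤}
  B4:   IN={c:+, d:+; rest ⊤}   OUT={b:-, d:+, e:+; rest ⊤}
  B5:   IN={b:-, d:+, e:+; rest ⊤}   OUT={d:+, e:+; rest ⊤}

Merge at B0 (entry node, so the boundary value (all ⊤) is joined with the incoming edge(s)): IN[B0] = (all ⊤) ⊔ OUT[B1] ⊔ OUT[B2] = {a: ⊤, b: ⊤, c: ⊤, d: ⊤, e: ⊤, f: ⊤}
Applying B0's transfer function to that IN value gives OUT[B0] (row B0 above).

Answer: {a: ⊤, b: ⊤, c: ⊤, d: +, e: ⊤, f: ⊤}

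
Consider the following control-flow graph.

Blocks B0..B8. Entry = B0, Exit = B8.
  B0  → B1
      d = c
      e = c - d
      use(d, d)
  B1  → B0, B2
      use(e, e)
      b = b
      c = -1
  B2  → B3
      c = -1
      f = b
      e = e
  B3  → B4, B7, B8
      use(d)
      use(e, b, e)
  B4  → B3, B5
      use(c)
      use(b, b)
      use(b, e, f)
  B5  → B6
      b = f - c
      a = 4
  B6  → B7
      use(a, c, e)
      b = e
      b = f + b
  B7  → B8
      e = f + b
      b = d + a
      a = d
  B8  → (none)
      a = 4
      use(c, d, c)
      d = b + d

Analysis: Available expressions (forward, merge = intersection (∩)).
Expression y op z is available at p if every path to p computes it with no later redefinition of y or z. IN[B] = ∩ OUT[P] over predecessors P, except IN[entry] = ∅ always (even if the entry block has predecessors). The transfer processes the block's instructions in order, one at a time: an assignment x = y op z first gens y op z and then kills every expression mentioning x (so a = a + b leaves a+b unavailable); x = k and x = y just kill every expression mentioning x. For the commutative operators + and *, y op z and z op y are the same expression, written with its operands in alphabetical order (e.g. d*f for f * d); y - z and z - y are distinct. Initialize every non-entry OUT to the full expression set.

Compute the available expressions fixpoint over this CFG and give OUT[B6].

Converged values:
  B0:  IN={}  OUT={c-d}
  B1:  IN={c-d}  OUT={}
  B2:  IN={}  OUT={}
  B3:  IN={}  OUT={}
  B4:  IN={}  OUT={}
  B5:  IN={}  OUT={f-c}
  B6:  IN={f-c}  OUT={f-c}
  B7:  IN={}  OUT={}
  B8:  IN={}  OUT={}

Merge at B6: IN[B6] = OUT[B5] = {f-c}
Applying B6's transfer function to that IN value gives OUT[B6] (row B6 above).

Answer: {f-c}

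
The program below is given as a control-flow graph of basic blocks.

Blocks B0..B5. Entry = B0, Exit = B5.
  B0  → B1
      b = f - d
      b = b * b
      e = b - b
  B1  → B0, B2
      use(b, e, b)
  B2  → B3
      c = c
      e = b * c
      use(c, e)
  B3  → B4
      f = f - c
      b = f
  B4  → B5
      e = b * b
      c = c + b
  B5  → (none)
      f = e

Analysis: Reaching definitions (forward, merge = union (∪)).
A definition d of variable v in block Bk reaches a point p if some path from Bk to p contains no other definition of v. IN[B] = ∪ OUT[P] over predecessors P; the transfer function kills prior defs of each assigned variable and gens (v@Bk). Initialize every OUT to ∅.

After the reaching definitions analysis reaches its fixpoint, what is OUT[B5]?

Answer: {b@B3, c@B4, e@B4, f@B5}

Working:
Per-block solution:
  B0:   IN={b@B0, e@B0}   OUT={b@B0, e@B0}
  B1:   IN={b@B0, e@B0}   OUT={b@B0, e@B0}
  B2:   IN={b@B0, e@B0}   OUT={b@B0, c@B2, e@B2}
  B3:   IN={b@B0, c@B2, e@B2}   OUT={b@B3, c@B2, e@B2, f@B3}
  B4:   IN={b@B3, c@B2, e@B2, f@B3}   OUT={b@B3, c@B4, e@B4, f@B3}
  B5:   IN={b@B3, c@B4, e@B4, f@B3}   OUT={b@B3, c@B4, e@B4, f@B5}

Merge at B5: IN[B5] = OUT[B4] = {b@B3, c@B4, e@B4, f@B3}
Applying B5's transfer function to that IN value gives OUT[B5] (row B5 above).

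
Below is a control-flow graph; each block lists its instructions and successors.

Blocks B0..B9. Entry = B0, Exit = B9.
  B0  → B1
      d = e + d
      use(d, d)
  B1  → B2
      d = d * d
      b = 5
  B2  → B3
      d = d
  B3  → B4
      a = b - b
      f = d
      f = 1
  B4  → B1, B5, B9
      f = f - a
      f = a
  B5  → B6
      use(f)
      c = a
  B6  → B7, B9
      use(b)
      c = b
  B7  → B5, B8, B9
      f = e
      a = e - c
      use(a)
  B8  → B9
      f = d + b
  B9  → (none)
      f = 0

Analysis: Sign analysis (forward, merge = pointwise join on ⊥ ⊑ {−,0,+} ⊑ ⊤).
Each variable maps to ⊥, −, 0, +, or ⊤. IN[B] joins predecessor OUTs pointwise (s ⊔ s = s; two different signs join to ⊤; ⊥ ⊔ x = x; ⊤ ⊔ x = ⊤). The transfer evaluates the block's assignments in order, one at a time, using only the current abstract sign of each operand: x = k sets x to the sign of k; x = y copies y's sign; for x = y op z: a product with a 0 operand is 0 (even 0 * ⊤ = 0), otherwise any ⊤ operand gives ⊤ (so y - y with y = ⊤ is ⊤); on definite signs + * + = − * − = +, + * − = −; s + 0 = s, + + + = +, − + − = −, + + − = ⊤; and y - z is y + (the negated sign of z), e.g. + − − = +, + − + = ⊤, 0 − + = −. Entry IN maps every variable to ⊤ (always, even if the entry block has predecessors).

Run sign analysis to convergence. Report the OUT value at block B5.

Answer: {a: ⊤, b: +, c: ⊤, d: ⊤, e: ⊤, f: ⊤}

Derivation:
Fixpoint table:
  B0: | IN=(all ⊤) | OUT=(all ⊤)
  B1: | IN=(all ⊤) | OUT={b:+; rest ⊤}
  B2: | IN={b:+; rest ⊤} | OUT={b:+; rest ⊤}
  B3: | IN={b:+; rest ⊤} | OUT={b:+, f:+; rest ⊤}
  B4: | IN={b:+, f:+; rest ⊤} | OUT={b:+; rest ⊤}
  B5: | IN={b:+; rest ⊤} | OUT={b:+; rest ⊤}
  B6: | IN={b:+; rest ⊤} | OUT={b:+, c:+; rest ⊤}
  B7: | IN={b:+, c:+; rest ⊤} | OUT={b:+, c:+; rest ⊤}
  B8: | IN={b:+, c:+; rest ⊤} | OUT={b:+, c:+; rest ⊤}
  B9: | IN={b:+; rest ⊤} | OUT={b:+, f:0; rest ⊤}

Merge at B5: IN[B5] = OUT[B4] ⊔ OUT[B7] = {a: ⊤, b: +, c: ⊤, d: ⊤, e: ⊤, f: ⊤}
Applying B5's transfer function to that IN value gives OUT[B5] (row B5 above).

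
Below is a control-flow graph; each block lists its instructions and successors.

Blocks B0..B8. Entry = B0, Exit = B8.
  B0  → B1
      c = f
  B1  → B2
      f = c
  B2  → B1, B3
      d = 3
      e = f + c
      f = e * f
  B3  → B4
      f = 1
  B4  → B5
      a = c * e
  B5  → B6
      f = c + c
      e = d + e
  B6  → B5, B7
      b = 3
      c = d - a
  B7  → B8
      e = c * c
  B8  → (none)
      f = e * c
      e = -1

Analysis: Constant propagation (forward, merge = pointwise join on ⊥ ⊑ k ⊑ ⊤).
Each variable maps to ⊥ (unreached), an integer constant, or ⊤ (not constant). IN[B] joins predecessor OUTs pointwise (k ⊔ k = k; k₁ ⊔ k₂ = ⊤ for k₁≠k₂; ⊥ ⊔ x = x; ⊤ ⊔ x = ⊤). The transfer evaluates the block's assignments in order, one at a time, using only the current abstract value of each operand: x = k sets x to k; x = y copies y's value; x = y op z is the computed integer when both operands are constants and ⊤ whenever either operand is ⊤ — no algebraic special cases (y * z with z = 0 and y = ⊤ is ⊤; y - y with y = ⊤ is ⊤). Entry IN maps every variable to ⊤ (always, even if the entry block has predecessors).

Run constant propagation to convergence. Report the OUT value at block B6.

Answer: {a: ⊤, b: 3, c: ⊤, d: 3, e: ⊤, f: ⊤}

Derivation:
Converged values:
  B0:  IN=(all ⊤)  OUT=(all ⊤)
  B1:  IN=(all ⊤)  OUT=(all ⊤)
  B2:  IN=(all ⊤)  OUT={d:3; rest ⊤}
  B3:  IN={d:3; rest ⊤}  OUT={d:3, f:1; rest ⊤}
  B4:  IN={d:3, f:1; rest ⊤}  OUT={d:3, f:1; rest ⊤}
  B5:  IN={d:3; rest ⊤}  OUT={d:3; rest ⊤}
  B6:  IN={d:3; rest ⊤}  OUT={b:3, d:3; rest ⊤}
  B7:  IN={b:3, d:3; rest ⊤}  OUT={b:3, d:3; rest ⊤}
  B8:  IN={b:3, d:3; rest ⊤}  OUT={b:3, d:3, e:-1; rest ⊤}

Merge at B6: IN[B6] = OUT[B5] = {a: ⊤, b: ⊤, c: ⊤, d: 3, e: ⊤, f: ⊤}
Applying B6's transfer function to that IN value gives OUT[B6] (row B6 above).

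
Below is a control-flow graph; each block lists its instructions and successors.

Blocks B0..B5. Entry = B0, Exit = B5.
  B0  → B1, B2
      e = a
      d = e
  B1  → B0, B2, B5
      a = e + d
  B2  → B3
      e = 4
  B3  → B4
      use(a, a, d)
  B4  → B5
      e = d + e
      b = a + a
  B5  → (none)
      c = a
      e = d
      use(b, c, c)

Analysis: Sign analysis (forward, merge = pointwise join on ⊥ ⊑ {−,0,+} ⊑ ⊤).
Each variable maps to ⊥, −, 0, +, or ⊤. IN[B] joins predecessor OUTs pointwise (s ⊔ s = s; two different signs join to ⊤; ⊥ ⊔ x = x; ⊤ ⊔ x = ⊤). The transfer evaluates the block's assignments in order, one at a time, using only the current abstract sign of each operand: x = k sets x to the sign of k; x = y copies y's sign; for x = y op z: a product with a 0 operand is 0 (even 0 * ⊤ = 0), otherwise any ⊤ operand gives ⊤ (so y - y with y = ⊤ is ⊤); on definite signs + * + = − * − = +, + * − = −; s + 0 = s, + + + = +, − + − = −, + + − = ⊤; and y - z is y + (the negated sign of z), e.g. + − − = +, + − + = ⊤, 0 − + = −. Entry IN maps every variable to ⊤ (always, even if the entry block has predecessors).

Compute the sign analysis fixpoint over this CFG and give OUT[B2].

Converged values:
  B0:  IN=(all ⊤)  OUT=(all ⊤)
  B1:  IN=(all ⊤)  OUT=(all ⊤)
  B2:  IN=(all ⊤)  OUT={e:+; rest ⊤}
  B3:  IN={e:+; rest ⊤}  OUT={e:+; rest ⊤}
  B4:  IN={e:+; rest ⊤}  OUT=(all ⊤)
  B5:  IN=(all ⊤)  OUT=(all ⊤)

Merge at B2: IN[B2] = OUT[B0] ⊔ OUT[B1] = {a: ⊤, b: ⊤, c: ⊤, d: ⊤, e: ⊤, f: ⊤}
Applying B2's transfer function to that IN value gives OUT[B2] (row B2 above).

Answer: {a: ⊤, b: ⊤, c: ⊤, d: ⊤, e: +, f: ⊤}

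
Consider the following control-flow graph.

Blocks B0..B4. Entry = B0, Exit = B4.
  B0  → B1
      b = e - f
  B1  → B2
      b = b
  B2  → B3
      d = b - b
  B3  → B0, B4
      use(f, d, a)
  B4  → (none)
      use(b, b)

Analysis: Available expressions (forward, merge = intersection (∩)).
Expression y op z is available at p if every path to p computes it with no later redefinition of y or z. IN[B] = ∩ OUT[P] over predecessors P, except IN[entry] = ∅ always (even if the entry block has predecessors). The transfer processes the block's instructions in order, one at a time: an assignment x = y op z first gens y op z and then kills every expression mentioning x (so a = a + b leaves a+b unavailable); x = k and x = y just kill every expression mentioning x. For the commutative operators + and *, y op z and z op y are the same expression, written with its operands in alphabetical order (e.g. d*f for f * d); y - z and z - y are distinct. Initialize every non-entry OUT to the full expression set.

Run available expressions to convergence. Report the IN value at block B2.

Answer: {e-f}

Derivation:
Converged values:
  B0: | IN={} | OUT={e-f}
  B1: | IN={e-f} | OUT={e-f}
  B2: | IN={e-f} | OUT={b-b, e-f}
  B3: | IN={b-b, e-f} | OUT={b-b, e-f}
  B4: | IN={b-b, e-f} | OUT={b-b, e-f}

Merge at B2: IN[B2] = OUT[B1] = {e-f}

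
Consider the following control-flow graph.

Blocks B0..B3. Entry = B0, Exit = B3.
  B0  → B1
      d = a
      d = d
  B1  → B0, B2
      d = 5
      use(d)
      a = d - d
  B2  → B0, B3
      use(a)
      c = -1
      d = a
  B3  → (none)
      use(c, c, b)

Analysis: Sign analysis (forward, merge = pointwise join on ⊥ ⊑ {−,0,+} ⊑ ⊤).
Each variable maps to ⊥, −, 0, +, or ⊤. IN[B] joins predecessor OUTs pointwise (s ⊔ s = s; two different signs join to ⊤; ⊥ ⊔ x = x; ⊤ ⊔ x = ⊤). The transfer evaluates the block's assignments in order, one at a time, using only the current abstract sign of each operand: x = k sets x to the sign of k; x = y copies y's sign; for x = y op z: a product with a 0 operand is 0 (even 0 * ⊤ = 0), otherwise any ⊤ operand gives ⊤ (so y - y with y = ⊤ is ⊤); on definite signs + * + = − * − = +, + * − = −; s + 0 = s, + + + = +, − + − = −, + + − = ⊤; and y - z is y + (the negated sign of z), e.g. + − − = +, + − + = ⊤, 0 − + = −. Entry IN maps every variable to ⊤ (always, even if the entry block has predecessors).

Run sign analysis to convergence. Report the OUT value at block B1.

Answer: {a: ⊤, b: ⊤, c: ⊤, d: +, e: ⊤, f: ⊤}

Working:
Per-block solution:
  B0:  IN=(all ⊤)  OUT=(all ⊤)
  B1:  IN=(all ⊤)  OUT={d:+; rest ⊤}
  B2:  IN={d:+; rest ⊤}  OUT={c:-; rest ⊤}
  B3:  IN={c:-; rest ⊤}  OUT={c:-; rest ⊤}

Merge at B1: IN[B1] = OUT[B0] = {a: ⊤, b: ⊤, c: ⊤, d: ⊤, e: ⊤, f: ⊤}
Applying B1's transfer function to that IN value gives OUT[B1] (row B1 above).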